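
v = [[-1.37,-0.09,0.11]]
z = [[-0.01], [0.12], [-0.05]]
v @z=[[-0.00]]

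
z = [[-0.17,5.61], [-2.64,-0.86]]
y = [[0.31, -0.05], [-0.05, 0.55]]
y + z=[[0.14, 5.56],[-2.69, -0.31]]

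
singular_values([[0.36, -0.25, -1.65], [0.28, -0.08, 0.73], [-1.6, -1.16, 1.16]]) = [2.59, 1.38, 0.39]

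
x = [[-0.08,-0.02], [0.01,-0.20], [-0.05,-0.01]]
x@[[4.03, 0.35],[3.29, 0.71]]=[[-0.39, -0.04], [-0.62, -0.14], [-0.23, -0.02]]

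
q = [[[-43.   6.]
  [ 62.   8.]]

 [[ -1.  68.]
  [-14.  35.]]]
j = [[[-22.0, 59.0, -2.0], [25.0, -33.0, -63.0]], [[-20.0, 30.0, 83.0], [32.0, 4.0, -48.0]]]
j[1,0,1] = 30.0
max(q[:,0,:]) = 68.0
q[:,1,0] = [62.0, -14.0]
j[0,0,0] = -22.0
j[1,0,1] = 30.0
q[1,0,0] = -1.0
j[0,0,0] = -22.0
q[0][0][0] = -43.0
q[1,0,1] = 68.0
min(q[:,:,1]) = 6.0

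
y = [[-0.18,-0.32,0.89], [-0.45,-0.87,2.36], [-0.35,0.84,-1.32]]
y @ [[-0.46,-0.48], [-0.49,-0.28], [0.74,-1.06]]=[[0.9, -0.77], [2.38, -2.04], [-1.23, 1.33]]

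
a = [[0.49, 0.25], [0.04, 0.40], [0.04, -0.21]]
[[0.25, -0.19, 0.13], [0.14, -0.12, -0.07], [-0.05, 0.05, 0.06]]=a @[[0.36, -0.24, 0.38],[0.31, -0.27, -0.22]]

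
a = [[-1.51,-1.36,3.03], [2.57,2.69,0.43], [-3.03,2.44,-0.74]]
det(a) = 47.473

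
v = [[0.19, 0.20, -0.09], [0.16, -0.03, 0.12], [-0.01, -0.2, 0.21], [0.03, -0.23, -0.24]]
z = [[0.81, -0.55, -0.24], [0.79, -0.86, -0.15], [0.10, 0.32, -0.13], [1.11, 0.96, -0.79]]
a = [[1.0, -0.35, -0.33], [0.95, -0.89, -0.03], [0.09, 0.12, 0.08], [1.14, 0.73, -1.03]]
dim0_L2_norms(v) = [0.25, 0.37, 0.35]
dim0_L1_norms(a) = [3.18, 2.09, 1.47]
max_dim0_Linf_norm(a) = 1.14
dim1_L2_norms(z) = [1.01, 1.18, 0.36, 1.67]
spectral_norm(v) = 0.38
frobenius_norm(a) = 2.42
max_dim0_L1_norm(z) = 2.81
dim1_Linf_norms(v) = [0.2, 0.16, 0.21, 0.24]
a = v + z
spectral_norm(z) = 1.78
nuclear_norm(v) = 0.96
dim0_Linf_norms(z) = [1.11, 0.96, 0.79]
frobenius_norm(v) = 0.57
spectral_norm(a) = 2.01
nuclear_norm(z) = 3.25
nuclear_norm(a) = 3.50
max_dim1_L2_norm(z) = 1.67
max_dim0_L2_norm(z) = 1.59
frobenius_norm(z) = 2.30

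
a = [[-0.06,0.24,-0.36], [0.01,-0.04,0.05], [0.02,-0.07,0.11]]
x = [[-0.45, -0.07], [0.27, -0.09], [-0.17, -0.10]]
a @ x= [[0.15,0.02], [-0.02,-0.00], [-0.05,-0.01]]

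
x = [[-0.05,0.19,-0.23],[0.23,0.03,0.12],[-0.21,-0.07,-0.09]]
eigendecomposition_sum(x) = [[-0.18, 0.06, -0.19], [0.15, -0.05, 0.16], [-0.11, 0.03, -0.12]] + [[0.13, 0.13, -0.04],[0.08, 0.08, -0.03],[-0.10, -0.1, 0.03]] + [[0.00, 0.0, 0.01], [-0.0, -0.01, -0.01], [-0.0, -0.01, -0.01]]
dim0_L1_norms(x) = [0.49, 0.29, 0.44]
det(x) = 0.00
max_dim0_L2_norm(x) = 0.32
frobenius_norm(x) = 0.47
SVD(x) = [[-0.55,-0.83,0.11],  [0.64,-0.33,0.69],  [-0.54,0.45,0.71]] @ diag([0.38492077320322204, 0.2617513095482165, 0.011056686050869093]) @ [[0.75, -0.12, 0.65], [-0.49, -0.76, 0.42], [0.44, -0.64, -0.63]]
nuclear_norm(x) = 0.66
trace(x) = -0.11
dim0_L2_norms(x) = [0.32, 0.2, 0.27]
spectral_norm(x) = 0.38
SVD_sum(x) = [[-0.16,0.03,-0.14], [0.18,-0.03,0.16], [-0.15,0.03,-0.14]] + [[0.11, 0.16, -0.09],[0.04, 0.07, -0.04],[-0.06, -0.09, 0.05]] + [[0.00,-0.0,-0.0], [0.0,-0.0,-0.00], [0.00,-0.01,-0.00]]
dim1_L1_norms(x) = [0.47, 0.38, 0.37]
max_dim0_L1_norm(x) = 0.49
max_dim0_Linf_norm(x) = 0.23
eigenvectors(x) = [[-0.7, 0.71, -0.44], [0.57, 0.46, 0.66], [-0.43, -0.54, 0.61]]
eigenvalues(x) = [-0.34, 0.25, -0.01]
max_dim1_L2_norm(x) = 0.3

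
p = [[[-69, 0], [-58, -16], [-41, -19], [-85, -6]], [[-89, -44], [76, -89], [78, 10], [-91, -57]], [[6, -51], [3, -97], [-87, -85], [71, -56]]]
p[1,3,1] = -57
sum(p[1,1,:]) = -13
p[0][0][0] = -69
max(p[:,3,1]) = -6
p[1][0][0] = -89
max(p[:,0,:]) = 6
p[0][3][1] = -6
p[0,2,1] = -19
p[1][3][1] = -57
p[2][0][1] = -51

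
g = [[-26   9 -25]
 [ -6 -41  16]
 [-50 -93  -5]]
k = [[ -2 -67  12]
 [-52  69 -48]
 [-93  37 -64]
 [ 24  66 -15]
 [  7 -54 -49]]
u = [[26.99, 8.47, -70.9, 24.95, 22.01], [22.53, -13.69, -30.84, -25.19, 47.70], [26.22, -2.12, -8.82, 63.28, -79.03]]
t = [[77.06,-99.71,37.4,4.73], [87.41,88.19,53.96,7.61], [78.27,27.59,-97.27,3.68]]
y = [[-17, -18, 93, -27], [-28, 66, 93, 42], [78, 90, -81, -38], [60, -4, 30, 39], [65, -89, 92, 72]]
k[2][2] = -64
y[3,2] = 30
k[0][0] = -2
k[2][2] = -64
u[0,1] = 8.47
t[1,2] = 53.96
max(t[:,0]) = 87.41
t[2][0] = 78.27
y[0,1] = -18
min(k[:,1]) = -67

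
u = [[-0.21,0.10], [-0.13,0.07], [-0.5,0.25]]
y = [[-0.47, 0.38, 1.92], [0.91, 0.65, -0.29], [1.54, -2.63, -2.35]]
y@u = [[-0.91,0.46], [-0.13,0.06], [1.19,-0.62]]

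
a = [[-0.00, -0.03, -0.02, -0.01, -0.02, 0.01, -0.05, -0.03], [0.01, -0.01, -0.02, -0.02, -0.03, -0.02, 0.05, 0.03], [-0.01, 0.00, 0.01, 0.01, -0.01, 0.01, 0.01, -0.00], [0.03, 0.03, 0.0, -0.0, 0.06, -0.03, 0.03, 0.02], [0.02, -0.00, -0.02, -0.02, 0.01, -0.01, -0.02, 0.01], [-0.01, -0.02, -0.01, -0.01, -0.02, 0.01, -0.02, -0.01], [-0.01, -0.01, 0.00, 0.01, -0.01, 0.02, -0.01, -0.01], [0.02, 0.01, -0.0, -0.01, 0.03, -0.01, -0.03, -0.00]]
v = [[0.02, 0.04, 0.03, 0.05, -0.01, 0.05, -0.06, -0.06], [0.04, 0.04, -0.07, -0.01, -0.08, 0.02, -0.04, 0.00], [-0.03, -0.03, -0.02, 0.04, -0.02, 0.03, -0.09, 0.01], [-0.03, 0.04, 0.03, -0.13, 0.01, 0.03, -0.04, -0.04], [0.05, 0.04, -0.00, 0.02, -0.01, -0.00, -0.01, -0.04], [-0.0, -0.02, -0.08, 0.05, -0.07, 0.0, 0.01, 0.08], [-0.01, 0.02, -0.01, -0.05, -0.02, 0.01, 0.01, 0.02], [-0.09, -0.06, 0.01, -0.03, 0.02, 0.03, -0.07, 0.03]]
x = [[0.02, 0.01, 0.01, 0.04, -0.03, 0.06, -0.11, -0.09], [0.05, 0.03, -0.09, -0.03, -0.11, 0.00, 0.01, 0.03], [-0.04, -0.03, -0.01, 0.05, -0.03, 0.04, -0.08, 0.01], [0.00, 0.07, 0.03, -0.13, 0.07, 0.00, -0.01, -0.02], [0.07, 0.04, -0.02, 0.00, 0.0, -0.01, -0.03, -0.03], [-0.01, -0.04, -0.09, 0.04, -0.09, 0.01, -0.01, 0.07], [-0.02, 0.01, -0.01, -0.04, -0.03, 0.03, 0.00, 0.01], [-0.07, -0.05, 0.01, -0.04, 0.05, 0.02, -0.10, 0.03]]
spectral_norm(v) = 0.20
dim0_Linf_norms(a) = [0.03, 0.03, 0.02, 0.02, 0.06, 0.03, 0.05, 0.03]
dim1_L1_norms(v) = [0.32, 0.3, 0.27, 0.35, 0.17, 0.31, 0.15, 0.34]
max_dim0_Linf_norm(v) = 0.13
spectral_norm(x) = 0.24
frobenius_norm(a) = 0.16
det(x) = -0.00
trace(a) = 0.01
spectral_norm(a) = 0.12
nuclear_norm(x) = 0.86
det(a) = -0.00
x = a + v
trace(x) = -0.05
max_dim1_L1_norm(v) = 0.35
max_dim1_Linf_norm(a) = 0.06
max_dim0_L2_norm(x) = 0.17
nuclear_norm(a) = 0.31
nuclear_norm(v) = 0.73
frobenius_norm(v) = 0.35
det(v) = -0.00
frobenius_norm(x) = 0.39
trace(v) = -0.06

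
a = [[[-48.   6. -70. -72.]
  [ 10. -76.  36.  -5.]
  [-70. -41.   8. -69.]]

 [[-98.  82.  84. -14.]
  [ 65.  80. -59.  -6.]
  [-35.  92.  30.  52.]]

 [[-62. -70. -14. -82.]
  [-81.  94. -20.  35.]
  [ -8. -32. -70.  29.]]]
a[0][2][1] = -41.0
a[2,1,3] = 35.0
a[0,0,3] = -72.0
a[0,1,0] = 10.0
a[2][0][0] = -62.0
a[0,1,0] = 10.0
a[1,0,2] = 84.0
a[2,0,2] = -14.0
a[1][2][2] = 30.0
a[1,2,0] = -35.0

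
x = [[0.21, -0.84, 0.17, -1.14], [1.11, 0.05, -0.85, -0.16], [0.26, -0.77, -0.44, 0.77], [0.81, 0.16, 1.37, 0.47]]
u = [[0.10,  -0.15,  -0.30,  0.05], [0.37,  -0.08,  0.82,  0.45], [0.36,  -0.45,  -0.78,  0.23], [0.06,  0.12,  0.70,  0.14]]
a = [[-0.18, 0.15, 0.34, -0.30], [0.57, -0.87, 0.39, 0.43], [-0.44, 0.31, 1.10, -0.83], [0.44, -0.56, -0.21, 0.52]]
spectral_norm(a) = 1.84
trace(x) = 0.29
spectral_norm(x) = 1.75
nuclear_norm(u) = 2.24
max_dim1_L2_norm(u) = 1.01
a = u @ x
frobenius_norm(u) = 1.63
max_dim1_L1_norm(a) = 2.68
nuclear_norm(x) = 5.66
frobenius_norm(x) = 2.88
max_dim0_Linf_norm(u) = 0.82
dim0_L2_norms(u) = [0.53, 0.5, 1.36, 0.53]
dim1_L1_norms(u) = [0.6, 1.72, 1.82, 1.02]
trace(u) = -0.62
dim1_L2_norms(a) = [0.51, 1.19, 1.48, 0.91]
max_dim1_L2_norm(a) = 1.48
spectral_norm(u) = 1.41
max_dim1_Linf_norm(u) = 0.82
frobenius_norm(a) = 2.17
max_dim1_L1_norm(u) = 1.82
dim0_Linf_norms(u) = [0.37, 0.45, 0.82, 0.45]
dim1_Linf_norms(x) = [1.14, 1.11, 0.77, 1.37]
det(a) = 0.00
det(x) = -3.73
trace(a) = 0.57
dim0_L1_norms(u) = [0.89, 0.8, 2.6, 0.87]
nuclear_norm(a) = 2.99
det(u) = 0.00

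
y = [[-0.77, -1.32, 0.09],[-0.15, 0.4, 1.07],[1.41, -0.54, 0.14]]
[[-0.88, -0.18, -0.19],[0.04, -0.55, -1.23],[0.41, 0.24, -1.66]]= y @ [[0.45, 0.21, -0.83], [0.4, -0.02, 0.53], [-0.05, -0.48, -1.46]]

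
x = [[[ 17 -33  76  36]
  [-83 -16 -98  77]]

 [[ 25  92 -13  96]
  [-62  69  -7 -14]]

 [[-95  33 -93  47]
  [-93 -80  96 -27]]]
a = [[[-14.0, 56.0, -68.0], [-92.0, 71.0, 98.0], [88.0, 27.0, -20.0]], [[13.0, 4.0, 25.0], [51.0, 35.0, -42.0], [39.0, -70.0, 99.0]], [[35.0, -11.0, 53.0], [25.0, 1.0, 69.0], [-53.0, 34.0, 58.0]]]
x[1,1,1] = 69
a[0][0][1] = 56.0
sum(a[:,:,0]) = 92.0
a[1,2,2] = 99.0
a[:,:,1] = [[56.0, 71.0, 27.0], [4.0, 35.0, -70.0], [-11.0, 1.0, 34.0]]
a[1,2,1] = -70.0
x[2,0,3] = 47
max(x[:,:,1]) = 92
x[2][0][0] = -95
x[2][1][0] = -93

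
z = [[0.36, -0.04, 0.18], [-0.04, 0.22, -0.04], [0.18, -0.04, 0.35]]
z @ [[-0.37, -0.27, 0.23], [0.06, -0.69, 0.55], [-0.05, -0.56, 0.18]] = [[-0.14, -0.17, 0.09], [0.03, -0.12, 0.10], [-0.09, -0.22, 0.08]]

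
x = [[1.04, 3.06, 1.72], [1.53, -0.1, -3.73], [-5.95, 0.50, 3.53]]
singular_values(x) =[7.74, 3.83, 1.8]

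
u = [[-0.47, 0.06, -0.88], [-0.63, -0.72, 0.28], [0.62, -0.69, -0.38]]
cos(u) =[[1.2,-0.24,-0.41], [-0.47,0.89,-0.1], [0.08,-0.41,1.32]]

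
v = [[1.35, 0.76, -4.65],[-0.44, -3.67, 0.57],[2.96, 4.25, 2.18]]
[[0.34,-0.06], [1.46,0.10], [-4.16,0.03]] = v @ [[-0.64, 0.04], [-0.37, -0.03], [-0.32, 0.02]]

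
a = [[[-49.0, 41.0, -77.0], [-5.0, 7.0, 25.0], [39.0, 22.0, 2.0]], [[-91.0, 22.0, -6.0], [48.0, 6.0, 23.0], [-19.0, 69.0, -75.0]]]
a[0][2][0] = 39.0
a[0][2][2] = 2.0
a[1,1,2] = 23.0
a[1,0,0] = -91.0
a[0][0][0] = -49.0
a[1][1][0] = 48.0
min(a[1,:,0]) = -91.0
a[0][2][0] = 39.0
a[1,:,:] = [[-91.0, 22.0, -6.0], [48.0, 6.0, 23.0], [-19.0, 69.0, -75.0]]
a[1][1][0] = 48.0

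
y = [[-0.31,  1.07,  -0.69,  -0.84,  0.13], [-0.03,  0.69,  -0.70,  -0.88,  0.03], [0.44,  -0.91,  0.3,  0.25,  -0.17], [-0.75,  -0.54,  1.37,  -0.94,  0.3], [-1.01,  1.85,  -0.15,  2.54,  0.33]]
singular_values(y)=[3.5, 2.26, 1.67, 0.0, 0.0]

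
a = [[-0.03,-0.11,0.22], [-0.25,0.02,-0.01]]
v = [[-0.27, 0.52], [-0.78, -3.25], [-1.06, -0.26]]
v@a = [[-0.12, 0.04, -0.06],[0.84, 0.02, -0.14],[0.10, 0.11, -0.23]]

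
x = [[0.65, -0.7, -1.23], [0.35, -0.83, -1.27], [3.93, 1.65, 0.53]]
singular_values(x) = [4.3, 2.19, 0.0]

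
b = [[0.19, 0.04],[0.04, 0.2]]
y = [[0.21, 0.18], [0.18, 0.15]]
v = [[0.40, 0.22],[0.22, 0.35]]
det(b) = 0.04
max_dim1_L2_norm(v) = 0.46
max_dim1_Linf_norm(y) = 0.21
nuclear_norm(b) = 0.39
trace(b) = 0.39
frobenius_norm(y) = 0.36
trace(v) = 0.75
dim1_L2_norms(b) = [0.19, 0.2]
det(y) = -0.00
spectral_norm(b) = 0.24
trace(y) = 0.36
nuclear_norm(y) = 0.36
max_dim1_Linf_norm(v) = 0.4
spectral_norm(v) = 0.60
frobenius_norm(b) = 0.28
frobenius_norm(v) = 0.62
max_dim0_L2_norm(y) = 0.28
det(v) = 0.09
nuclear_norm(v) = 0.75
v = y + b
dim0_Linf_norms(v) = [0.4, 0.35]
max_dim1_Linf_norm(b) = 0.2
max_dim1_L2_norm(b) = 0.2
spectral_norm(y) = 0.36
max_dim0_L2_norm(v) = 0.46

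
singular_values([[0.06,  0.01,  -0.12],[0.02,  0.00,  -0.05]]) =[0.14, 0.01]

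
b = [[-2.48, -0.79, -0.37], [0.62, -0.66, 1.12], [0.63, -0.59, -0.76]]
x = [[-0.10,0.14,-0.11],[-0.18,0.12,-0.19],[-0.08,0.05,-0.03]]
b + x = [[-2.58, -0.65, -0.48], [0.44, -0.54, 0.93], [0.55, -0.54, -0.79]]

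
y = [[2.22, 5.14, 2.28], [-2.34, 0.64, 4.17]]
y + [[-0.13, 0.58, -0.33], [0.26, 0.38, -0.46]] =[[2.09, 5.72, 1.95],[-2.08, 1.02, 3.71]]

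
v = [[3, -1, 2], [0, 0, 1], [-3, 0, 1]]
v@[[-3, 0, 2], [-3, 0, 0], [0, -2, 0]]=[[-6, -4, 6], [0, -2, 0], [9, -2, -6]]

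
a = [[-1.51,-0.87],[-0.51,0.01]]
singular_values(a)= [1.8, 0.26]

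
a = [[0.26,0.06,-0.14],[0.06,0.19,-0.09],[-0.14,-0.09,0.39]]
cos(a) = [[0.96, -0.02, 0.05], [-0.02, 0.98, 0.03], [0.05, 0.03, 0.91]]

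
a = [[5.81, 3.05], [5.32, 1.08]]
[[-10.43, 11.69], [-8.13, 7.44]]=a@[[-1.36, 1.01],[-0.83, 1.91]]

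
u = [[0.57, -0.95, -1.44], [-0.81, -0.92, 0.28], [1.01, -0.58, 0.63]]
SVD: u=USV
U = [[-0.99, -0.12, -0.06], [0.0, -0.48, 0.88], [-0.14, 0.87, 0.47]]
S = [1.83, 1.33, 1.23]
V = [[-0.39, 0.56, 0.73], [0.9, 0.04, 0.44], [-0.22, -0.83, 0.51]]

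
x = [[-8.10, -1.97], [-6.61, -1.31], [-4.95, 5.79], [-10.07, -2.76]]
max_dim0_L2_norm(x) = 15.34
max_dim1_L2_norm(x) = 10.44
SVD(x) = [[-0.54,-0.14], [-0.44,-0.07], [-0.27,0.96], [-0.67,-0.23]] @ diag([15.432302852358411, 6.617569695370837]) @ [[0.99, 0.12], [-0.12, 0.99]]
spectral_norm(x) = 15.43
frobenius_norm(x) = 16.79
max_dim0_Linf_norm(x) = 10.07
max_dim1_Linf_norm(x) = 10.07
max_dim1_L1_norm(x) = 12.83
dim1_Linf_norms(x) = [8.1, 6.61, 5.79, 10.07]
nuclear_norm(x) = 22.05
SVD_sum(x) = [[-8.22,-1.02], [-6.67,-0.83], [-4.17,-0.52], [-10.25,-1.27]] + [[0.12, -0.95], [0.06, -0.48], [-0.78, 6.31], [0.18, -1.49]]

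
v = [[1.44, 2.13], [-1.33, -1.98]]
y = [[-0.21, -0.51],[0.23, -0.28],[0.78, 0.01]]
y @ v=[[0.38,0.56], [0.70,1.04], [1.11,1.64]]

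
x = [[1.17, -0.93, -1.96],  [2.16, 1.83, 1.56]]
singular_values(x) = [3.37, 2.27]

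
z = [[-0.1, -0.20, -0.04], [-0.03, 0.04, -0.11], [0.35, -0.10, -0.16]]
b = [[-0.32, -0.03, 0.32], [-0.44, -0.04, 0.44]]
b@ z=[[0.14, 0.03, -0.04], [0.2, 0.04, -0.05]]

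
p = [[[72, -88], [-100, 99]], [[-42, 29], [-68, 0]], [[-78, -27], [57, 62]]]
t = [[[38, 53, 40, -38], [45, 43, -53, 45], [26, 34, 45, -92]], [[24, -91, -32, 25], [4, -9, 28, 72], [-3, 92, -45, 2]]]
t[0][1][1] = 43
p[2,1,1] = 62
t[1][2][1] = 92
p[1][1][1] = 0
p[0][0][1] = -88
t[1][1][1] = -9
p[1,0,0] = -42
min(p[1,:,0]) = -68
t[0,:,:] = [[38, 53, 40, -38], [45, 43, -53, 45], [26, 34, 45, -92]]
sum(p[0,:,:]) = -17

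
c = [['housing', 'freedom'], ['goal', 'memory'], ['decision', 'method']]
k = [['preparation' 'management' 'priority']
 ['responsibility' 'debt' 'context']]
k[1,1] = 'debt'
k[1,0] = 'responsibility'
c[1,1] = 'memory'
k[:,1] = ['management', 'debt']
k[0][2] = 'priority'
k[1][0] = 'responsibility'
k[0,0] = 'preparation'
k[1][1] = 'debt'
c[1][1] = 'memory'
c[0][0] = 'housing'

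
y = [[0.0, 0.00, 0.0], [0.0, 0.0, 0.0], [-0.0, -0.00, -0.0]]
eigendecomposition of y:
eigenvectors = [[1.0, 0.0, 0.0], [0.00, 1.00, 0.0], [0.00, 0.0, 1.0]]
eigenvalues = [0.0, 0.0, -0.0]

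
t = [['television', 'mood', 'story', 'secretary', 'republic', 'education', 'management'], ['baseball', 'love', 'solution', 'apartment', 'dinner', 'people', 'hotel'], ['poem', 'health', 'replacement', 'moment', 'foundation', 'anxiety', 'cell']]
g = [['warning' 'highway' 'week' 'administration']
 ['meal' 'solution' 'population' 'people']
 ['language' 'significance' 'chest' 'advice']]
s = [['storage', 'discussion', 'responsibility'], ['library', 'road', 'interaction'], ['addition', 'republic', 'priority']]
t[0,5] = 'education'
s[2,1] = 'republic'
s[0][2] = 'responsibility'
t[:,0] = ['television', 'baseball', 'poem']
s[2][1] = 'republic'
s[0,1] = 'discussion'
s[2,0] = 'addition'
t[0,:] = ['television', 'mood', 'story', 'secretary', 'republic', 'education', 'management']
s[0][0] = 'storage'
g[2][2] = 'chest'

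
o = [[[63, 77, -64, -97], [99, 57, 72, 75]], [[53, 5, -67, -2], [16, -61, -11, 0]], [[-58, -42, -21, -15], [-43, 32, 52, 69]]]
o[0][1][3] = 75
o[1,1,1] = -61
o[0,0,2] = -64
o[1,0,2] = -67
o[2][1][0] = -43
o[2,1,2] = 52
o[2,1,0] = -43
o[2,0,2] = -21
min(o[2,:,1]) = -42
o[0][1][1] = 57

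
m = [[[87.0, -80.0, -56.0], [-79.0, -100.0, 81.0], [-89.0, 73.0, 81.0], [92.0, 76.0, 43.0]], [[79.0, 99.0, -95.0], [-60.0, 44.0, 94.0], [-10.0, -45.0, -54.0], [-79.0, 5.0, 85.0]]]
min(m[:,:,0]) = -89.0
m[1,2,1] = -45.0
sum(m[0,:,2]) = 149.0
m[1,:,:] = [[79.0, 99.0, -95.0], [-60.0, 44.0, 94.0], [-10.0, -45.0, -54.0], [-79.0, 5.0, 85.0]]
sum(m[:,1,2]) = 175.0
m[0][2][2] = 81.0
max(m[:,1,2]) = 94.0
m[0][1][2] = 81.0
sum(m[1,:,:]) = 63.0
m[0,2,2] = 81.0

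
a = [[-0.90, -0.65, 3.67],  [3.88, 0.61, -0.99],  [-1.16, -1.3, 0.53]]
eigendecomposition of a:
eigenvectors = [[-0.00+0.57j, -0.00-0.57j, -0.45+0.00j], [0.71+0.00j, (0.71-0j), (0.85+0j)], [-0.29+0.29j, -0.29-0.29j, (0.26+0j)]]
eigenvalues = [(0.99+2.7j), (0.99-2.7j), (-1.75+0j)]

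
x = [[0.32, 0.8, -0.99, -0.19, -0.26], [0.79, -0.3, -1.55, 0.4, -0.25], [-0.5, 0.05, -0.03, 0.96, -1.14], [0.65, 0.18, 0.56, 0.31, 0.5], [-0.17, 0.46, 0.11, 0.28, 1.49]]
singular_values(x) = [2.26, 1.85, 1.09, 0.98, 0.76]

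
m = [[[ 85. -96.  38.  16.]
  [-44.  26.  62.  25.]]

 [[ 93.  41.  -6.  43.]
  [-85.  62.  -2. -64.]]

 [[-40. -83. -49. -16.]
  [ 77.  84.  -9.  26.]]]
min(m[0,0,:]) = -96.0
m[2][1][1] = 84.0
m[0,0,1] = -96.0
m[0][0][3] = 16.0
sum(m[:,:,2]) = 34.0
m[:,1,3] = [25.0, -64.0, 26.0]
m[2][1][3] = 26.0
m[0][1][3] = 25.0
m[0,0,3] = 16.0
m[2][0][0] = -40.0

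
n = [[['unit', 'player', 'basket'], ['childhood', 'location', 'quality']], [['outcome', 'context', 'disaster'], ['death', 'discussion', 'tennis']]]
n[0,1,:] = ['childhood', 'location', 'quality']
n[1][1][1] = 'discussion'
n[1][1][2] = 'tennis'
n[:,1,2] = ['quality', 'tennis']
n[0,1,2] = 'quality'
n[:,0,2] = ['basket', 'disaster']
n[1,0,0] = 'outcome'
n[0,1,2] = 'quality'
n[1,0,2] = 'disaster'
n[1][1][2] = 'tennis'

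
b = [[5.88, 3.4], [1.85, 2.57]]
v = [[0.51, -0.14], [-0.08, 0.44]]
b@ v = [[2.73, 0.67], [0.74, 0.87]]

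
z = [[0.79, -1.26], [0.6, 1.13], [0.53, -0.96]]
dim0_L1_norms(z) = [1.92, 3.35]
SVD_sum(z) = [[0.41, -1.37], [-0.26, 0.87], [0.31, -1.03]] + [[0.38,  0.11], [0.86,  0.26], [0.22,  0.07]]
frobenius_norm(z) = 2.25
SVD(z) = [[0.71,0.39], [-0.45,0.89], [0.53,0.23]] @ diag([2.0081659281070685, 1.009143005321781]) @ [[0.29, -0.96], [0.96, 0.29]]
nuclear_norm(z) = 3.02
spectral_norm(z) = 2.01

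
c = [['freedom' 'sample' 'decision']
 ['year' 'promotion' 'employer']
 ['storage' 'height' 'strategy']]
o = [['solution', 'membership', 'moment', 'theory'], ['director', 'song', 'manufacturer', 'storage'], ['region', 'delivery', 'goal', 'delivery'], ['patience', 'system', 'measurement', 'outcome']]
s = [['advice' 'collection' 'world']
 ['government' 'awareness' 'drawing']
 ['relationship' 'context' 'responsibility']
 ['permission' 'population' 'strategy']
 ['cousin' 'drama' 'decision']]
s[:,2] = ['world', 'drawing', 'responsibility', 'strategy', 'decision']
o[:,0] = ['solution', 'director', 'region', 'patience']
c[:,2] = ['decision', 'employer', 'strategy']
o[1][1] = 'song'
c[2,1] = 'height'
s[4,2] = 'decision'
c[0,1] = 'sample'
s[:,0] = ['advice', 'government', 'relationship', 'permission', 'cousin']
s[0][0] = 'advice'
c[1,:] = ['year', 'promotion', 'employer']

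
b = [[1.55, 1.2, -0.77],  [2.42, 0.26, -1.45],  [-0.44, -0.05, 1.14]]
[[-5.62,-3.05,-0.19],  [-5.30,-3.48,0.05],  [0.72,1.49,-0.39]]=b @ [[-2.13, -0.75, -0.22], [-2.11, -0.94, -0.15], [-0.28, 0.98, -0.43]]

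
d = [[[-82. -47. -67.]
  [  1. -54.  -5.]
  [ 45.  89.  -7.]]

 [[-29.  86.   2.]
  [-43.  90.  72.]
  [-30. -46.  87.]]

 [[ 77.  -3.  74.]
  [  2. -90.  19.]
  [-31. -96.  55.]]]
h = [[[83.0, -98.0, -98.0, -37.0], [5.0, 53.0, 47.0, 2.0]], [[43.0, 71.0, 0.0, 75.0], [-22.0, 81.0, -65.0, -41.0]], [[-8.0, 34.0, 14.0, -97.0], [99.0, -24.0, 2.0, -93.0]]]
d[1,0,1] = 86.0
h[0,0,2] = -98.0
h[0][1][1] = 53.0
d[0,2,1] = 89.0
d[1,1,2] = 72.0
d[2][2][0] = -31.0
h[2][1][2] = 2.0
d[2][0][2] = 74.0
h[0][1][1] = 53.0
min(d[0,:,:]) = -82.0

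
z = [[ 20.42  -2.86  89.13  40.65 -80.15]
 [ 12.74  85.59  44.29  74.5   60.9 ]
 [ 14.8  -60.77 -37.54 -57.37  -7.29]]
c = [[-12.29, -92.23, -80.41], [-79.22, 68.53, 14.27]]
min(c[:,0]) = -79.22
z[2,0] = 14.8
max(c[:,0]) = -12.29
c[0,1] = -92.23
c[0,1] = -92.23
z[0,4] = -80.15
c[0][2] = -80.41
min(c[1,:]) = -79.22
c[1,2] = 14.27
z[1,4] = 60.9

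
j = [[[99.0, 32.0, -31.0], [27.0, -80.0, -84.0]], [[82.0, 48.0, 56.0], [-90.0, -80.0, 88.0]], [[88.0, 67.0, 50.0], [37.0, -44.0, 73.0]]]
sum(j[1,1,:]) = -82.0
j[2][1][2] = 73.0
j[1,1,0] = -90.0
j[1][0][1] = 48.0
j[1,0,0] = 82.0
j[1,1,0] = -90.0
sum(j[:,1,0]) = -26.0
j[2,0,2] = 50.0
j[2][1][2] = 73.0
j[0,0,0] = 99.0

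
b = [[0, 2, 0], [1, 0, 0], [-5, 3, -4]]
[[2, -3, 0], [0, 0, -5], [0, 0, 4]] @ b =[[-3, 4, 0], [25, -15, 20], [-20, 12, -16]]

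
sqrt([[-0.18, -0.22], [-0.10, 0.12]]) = [[(0.06+0.42j), (-0.22+0.26j)], [-0.10+0.12j, 0.36+0.07j]]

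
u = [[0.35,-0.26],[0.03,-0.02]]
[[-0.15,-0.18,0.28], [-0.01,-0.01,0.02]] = u @ [[-0.28,  -0.33,  0.52], [0.21,  0.25,  -0.39]]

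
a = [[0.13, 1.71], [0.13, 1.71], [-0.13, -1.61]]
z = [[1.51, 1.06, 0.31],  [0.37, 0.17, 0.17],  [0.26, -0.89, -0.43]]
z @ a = [[0.29, 3.90],  [0.05, 0.65],  [-0.03, -0.38]]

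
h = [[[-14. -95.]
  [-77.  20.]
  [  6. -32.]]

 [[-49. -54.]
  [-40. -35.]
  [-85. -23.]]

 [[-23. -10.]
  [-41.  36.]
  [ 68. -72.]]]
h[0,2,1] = -32.0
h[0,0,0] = -14.0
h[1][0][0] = -49.0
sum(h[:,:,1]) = -265.0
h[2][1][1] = 36.0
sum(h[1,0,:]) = -103.0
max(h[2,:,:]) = 68.0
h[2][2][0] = 68.0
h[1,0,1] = -54.0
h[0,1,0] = -77.0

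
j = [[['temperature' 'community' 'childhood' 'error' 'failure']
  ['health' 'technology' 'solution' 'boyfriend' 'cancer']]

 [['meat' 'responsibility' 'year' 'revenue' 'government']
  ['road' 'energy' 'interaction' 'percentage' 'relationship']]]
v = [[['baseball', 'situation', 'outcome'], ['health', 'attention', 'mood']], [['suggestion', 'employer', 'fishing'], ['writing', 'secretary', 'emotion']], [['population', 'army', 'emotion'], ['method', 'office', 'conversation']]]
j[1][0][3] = 'revenue'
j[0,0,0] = 'temperature'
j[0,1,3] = 'boyfriend'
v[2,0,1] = 'army'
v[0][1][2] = 'mood'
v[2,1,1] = 'office'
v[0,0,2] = 'outcome'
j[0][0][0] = 'temperature'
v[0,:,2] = ['outcome', 'mood']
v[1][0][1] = 'employer'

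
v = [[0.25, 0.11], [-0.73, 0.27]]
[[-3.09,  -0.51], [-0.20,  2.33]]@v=[[-0.40, -0.48], [-1.75, 0.61]]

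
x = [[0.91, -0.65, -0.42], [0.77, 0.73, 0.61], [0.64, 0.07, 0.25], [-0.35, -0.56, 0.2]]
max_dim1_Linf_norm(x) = 0.91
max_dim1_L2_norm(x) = 1.22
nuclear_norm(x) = 3.19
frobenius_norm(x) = 1.97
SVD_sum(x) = [[0.33, 0.16, 0.11], [0.98, 0.49, 0.33], [0.56, 0.28, 0.19], [-0.41, -0.21, -0.14]] + [[0.58, -0.84, -0.49], [-0.21, 0.3, 0.18], [0.09, -0.12, -0.07], [0.08, -0.11, -0.06]] + [[0.0,0.02,-0.04],  [-0.0,-0.06,0.1],  [-0.00,-0.08,0.14],  [-0.01,-0.25,0.4]]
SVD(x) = [[-0.26, 0.92, 0.08], [-0.79, -0.34, -0.23], [-0.45, 0.14, -0.31], [0.33, 0.12, -0.92]] @ diag([1.4550191158190882, 1.2233826457611658, 0.5140566842785418]) @ [[-0.86, -0.43, -0.29], [0.51, -0.74, -0.44], [0.02, 0.52, -0.85]]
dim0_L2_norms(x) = [1.4, 1.13, 0.81]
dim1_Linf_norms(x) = [0.91, 0.77, 0.64, 0.56]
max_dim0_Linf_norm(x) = 0.91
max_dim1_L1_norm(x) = 2.11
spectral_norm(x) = 1.46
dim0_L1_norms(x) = [2.67, 2.01, 1.48]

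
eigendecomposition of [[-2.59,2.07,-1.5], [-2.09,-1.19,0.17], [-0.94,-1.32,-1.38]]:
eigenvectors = [[(-0.01+0.54j), -0.01-0.54j, 0.44+0.00j], [-0.65+0.00j, (-0.65-0j), 0.49+0.00j], [-0.22-0.49j, -0.22+0.49j, 0.75+0.00j]]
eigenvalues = [(-1.17+1.86j), (-1.17-1.86j), (-2.81+0j)]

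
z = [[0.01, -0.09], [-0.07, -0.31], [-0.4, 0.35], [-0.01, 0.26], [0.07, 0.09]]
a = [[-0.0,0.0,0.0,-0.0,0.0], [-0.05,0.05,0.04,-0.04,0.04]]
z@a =[[0.0, -0.00, -0.0, 0.0, -0.00],[0.02, -0.02, -0.01, 0.01, -0.01],[-0.02, 0.02, 0.01, -0.01, 0.01],[-0.01, 0.01, 0.01, -0.01, 0.01],[-0.00, 0.0, 0.00, -0.00, 0.00]]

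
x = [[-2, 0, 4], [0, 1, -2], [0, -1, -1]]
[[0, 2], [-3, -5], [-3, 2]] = x@[[4, 1], [1, -3], [2, 1]]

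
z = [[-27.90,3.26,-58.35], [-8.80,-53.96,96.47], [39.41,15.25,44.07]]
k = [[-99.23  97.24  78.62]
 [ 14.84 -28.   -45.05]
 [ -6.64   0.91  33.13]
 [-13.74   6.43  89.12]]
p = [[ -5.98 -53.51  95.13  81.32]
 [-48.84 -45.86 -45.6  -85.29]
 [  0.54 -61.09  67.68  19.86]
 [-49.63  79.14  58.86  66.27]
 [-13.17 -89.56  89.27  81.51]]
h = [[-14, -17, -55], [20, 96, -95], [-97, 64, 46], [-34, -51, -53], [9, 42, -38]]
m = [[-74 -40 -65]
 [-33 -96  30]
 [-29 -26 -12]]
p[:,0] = [-5.98, -48.84, 0.54, -49.63, -13.17]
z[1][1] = -53.96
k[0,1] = 97.24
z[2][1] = 15.25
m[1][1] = -96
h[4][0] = 9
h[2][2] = 46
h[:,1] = [-17, 96, 64, -51, 42]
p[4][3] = 81.51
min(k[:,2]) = -45.05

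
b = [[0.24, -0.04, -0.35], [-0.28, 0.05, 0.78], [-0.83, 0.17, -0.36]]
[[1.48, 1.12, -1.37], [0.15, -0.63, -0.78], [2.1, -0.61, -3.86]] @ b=[[1.18, -0.24, 0.85], [0.86, -0.17, -0.26], [3.88, -0.77, 0.18]]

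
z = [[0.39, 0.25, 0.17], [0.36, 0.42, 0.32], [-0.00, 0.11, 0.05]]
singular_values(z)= [0.8, 0.14, 0.03]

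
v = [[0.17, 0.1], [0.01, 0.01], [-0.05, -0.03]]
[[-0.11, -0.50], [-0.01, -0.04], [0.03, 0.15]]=v @ [[0.25, -1.90], [-1.53, -1.81]]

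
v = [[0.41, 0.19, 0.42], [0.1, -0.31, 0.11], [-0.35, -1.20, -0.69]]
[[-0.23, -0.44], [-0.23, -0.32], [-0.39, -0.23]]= v@[[-1.07, -1.32], [0.48, 0.60], [0.27, -0.04]]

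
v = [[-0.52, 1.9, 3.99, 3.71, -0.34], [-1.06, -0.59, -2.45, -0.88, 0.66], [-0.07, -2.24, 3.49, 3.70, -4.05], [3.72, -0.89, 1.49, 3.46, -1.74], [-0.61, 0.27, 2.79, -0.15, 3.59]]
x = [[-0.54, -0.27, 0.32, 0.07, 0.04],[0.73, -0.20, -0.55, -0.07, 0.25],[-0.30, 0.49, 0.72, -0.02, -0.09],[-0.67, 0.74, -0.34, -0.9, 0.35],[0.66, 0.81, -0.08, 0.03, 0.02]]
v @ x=[[-2.24, 4.19, 0.43, -3.60, 1.39], [1.9, -0.91, -1.53, 0.83, -0.26], [-7.80, 1.63, 2.79, -3.37, 0.34], [-6.57, 1.05, 1.72, -2.87, 0.97], [2.16, 4.27, 1.43, 0.13, -0.19]]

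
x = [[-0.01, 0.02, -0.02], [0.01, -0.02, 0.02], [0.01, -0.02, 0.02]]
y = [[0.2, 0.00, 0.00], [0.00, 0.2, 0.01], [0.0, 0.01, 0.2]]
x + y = [[0.19, 0.02, -0.02], [0.01, 0.18, 0.03], [0.01, -0.01, 0.22]]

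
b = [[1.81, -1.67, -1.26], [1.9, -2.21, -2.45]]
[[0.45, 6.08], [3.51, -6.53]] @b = [[12.37,-14.19,-15.46], [-6.05,8.57,11.58]]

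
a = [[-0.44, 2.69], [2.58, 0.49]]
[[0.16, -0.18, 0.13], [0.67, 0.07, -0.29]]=a@[[0.24, 0.04, -0.12], [0.1, -0.06, 0.03]]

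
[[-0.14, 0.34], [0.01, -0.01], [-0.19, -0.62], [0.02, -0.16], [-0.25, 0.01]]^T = [[-0.14, 0.01, -0.19, 0.02, -0.25], [0.34, -0.01, -0.62, -0.16, 0.01]]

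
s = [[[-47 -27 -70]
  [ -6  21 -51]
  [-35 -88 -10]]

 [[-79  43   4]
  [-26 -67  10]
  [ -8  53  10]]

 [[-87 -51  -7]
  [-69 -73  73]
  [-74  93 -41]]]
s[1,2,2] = 10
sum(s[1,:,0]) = -113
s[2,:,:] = [[-87, -51, -7], [-69, -73, 73], [-74, 93, -41]]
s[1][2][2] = 10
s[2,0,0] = -87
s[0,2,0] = -35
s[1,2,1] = 53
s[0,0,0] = -47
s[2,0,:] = [-87, -51, -7]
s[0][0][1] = -27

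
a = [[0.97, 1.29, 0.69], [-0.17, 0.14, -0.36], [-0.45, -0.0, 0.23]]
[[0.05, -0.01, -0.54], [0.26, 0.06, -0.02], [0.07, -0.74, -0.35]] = a @ [[-0.34,  1.19,  0.55], [0.49,  -0.42,  -0.60], [-0.36,  -0.90,  -0.43]]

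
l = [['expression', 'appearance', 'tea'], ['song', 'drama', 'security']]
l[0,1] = 'appearance'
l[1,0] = 'song'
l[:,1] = ['appearance', 'drama']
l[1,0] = 'song'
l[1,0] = 'song'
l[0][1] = 'appearance'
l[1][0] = 'song'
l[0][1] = 'appearance'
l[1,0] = 'song'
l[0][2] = 'tea'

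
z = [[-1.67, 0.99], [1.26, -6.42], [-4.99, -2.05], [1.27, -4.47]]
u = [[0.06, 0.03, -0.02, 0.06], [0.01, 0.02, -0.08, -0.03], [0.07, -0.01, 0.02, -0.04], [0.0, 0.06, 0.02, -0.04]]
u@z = [[0.11, -0.36],[0.37, 0.18],[-0.28, 0.27],[-0.08, -0.25]]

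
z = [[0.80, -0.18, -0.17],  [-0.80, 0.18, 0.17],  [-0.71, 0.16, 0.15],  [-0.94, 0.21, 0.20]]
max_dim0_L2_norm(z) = 1.63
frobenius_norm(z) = 1.71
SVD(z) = [[-0.49, 0.18, -0.48], [0.49, -0.18, 0.48], [0.43, -0.6, -0.67], [0.58, 0.76, -0.31]] @ diag([1.7095313771646747, 0.0014671635033324379, 0.0005638445751713361]) @ [[-0.96, 0.21, 0.2], [-0.08, -0.86, 0.51], [0.28, 0.47, 0.84]]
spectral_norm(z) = 1.71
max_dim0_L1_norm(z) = 3.25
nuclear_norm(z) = 1.71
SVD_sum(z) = [[0.8, -0.18, -0.17], [-0.8, 0.18, 0.17], [-0.71, 0.16, 0.15], [-0.94, 0.21, 0.20]] + [[-0.00, -0.0, 0.0],[0.00, 0.0, -0.00],[0.00, 0.00, -0.00],[-0.00, -0.0, 0.00]] + [[-0.00, -0.00, -0.0], [0.00, 0.00, 0.00], [-0.00, -0.0, -0.0], [-0.00, -0.00, -0.0]]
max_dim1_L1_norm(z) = 1.35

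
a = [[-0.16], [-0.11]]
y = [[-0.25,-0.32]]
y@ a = [[0.08]]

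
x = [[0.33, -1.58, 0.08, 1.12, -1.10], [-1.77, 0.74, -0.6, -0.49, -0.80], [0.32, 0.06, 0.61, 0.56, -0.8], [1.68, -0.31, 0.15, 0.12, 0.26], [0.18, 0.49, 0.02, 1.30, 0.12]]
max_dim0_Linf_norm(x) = 1.77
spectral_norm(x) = 2.99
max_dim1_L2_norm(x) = 2.25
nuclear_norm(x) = 7.85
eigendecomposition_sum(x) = [[1.15+0.00j, -1.00+0.00j, 0.35+0.00j, 0.62+0.00j, -0.21+0.00j], [-1.35-0.00j, (1.17-0j), (-0.41-0j), (-0.73-0j), 0.25-0.00j], [(0.26+0j), -0.23+0.00j, (0.08+0j), (0.14+0j), (-0.05+0j)], [(0.9+0j), (-0.78+0j), (0.27+0j), 0.49+0.00j, (-0.17+0j)], [(0.27+0j), (-0.23+0j), 0.08+0.00j, 0.14+0.00j, (-0.05+0j)]] + [[(-0.81+0j), -0.25+0.00j, (-0.08+0j), 0.88-0.00j, (-0.7-0j)], [(-0.52+0j), (-0.16+0j), -0.05+0.00j, (0.56-0j), -0.45-0.00j], [(-0.1+0j), (-0.03+0j), (-0.01+0j), (0.11-0j), -0.09-0.00j], [(0.64-0j), (0.2-0j), 0.07-0.00j, -0.69+0.00j, 0.55+0.00j], [(-0.22+0j), -0.07+0.00j, -0.02+0.00j, 0.24-0.00j, (-0.19-0j)]] + [[(-0.01+0.08j),(-0.18+0.11j),(-0.07-0.04j),(-0.2+0.12j),(-0.11-0.16j)], [0.05+0.09j,(-0.12+0.27j),(-0.11+0.01j),-0.13+0.31j,-0.27-0.09j], [0.10-0.05j,0.27+0.15j,-0.00+0.12j,(0.31+0.17j),(-0.12+0.27j)], [0.06-0.00j,0.11+0.13j,-0.03+0.06j,(0.12+0.15j),-0.12+0.11j], [(0.06-0.12j),0.35-0.07j,(0.09+0.1j),(0.4-0.08j),(0.1+0.32j)]] + [[-0.01-0.08j, (-0.18-0.11j), -0.07+0.04j, (-0.2-0.12j), (-0.11+0.16j)], [(0.05-0.09j), -0.12-0.27j, -0.11-0.01j, (-0.13-0.31j), (-0.27+0.09j)], [0.10+0.05j, 0.27-0.15j, -0.00-0.12j, (0.31-0.17j), (-0.12-0.27j)], [(0.06+0j), (0.11-0.13j), -0.03-0.06j, (0.12-0.15j), (-0.12-0.11j)], [0.06+0.12j, 0.35+0.07j, (0.09-0.1j), 0.40+0.08j, 0.10-0.32j]] + [[0.00-0.00j,0.02-0.00j,(-0.05-0j),(0.03-0j),(0.04-0j)], [(-0.01+0j),(-0.04+0j),0.09+0.00j,(-0.05+0j),(-0.07+0j)], [-0.05+0.00j,-0.23+0.00j,0.54+0.00j,-0.31+0.00j,(-0.43+0j)], [0.01-0.00j,(0.06-0j),(-0.14-0j),(0.08-0j),(0.11-0j)], [(0.02-0j),(0.09-0j),-0.21-0.00j,0.12-0.00j,(0.17-0j)]]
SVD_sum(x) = [[1.1, -0.63, 0.31, 0.59, 0.0], [-1.54, 0.89, -0.43, -0.83, -0.01], [0.44, -0.26, 0.12, 0.24, 0.0], [1.15, -0.67, 0.32, 0.62, 0.0], [0.35, -0.21, 0.10, 0.19, 0.00]] + [[-0.73, -0.59, -0.04, 0.74, -1.17], [-0.38, -0.31, -0.02, 0.38, -0.6], [-0.28, -0.22, -0.01, 0.28, -0.44], [0.33, 0.27, 0.02, -0.33, 0.53], [-0.10, -0.08, -0.01, 0.11, -0.17]] + [[0.01, -0.28, -0.04, -0.29, -0.04], [-0.0, 0.03, 0.0, 0.03, 0.0], [-0.01, 0.28, 0.04, 0.29, 0.04], [0.00, -0.08, -0.01, -0.08, -0.01], [-0.02, 0.88, 0.13, 0.90, 0.14]] + [[-0.06,-0.08,-0.1,0.08,0.13], [0.05,0.07,0.08,-0.06,-0.10], [0.21,0.28,0.35,-0.26,-0.45], [0.07,0.09,0.11,-0.08,-0.14], [-0.08,-0.11,-0.14,0.10,0.18]] + [[0.02, 0.01, -0.04, -0.00, -0.02], [0.1, 0.06, -0.23, -0.01, -0.09], [-0.05, -0.03, 0.11, 0.00, 0.04], [0.13, 0.07, -0.29, -0.01, -0.12], [0.03, 0.02, -0.07, -0.0, -0.03]]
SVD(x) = [[-0.48, -0.78, -0.29, -0.25, 0.11], [0.67, -0.4, 0.03, 0.19, 0.59], [-0.19, -0.30, 0.29, 0.84, -0.27], [-0.50, 0.35, -0.08, 0.27, 0.74], [-0.16, -0.11, 0.91, -0.34, 0.17]] @ diag([2.988846191947682, 2.1426227063170815, 1.4025986685663039, 0.8449241352429504, 0.472743651331541]) @ [[-0.77, 0.44, -0.21, -0.41, -0.00],  [0.43, 0.35, 0.02, -0.44, 0.70],  [-0.01, 0.69, 0.10, 0.71, 0.11],  [0.29, 0.4, 0.49, -0.36, -0.62],  [0.37, 0.21, -0.84, -0.03, -0.33]]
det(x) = -3.59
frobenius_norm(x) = 4.05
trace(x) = 1.92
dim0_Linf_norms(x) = [1.77, 1.58, 0.61, 1.3, 1.1]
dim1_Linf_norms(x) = [1.58, 1.77, 0.8, 1.68, 1.3]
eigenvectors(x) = [[0.57+0.00j, (-0.69+0j), -0.31+0.11j, -0.31-0.11j, (0.09+0j)], [-0.67+0.00j, (-0.44+0j), -0.27+0.40j, (-0.27-0.4j), -0.15+0.00j], [0.13+0.00j, (-0.08+0j), (0.39+0.32j), (0.39-0.32j), (-0.89+0j)], [(0.45+0j), (0.54+0j), 0.13+0.25j, (0.13-0.25j), 0.23+0.00j], [(0.13+0j), (-0.18+0j), 0.57+0.00j, (0.57-0j), 0.35+0.00j]]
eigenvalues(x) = [(2.84+0j), (-1.86+0j), (0.09+0.94j), (0.09-0.94j), (0.76+0j)]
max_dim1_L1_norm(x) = 4.4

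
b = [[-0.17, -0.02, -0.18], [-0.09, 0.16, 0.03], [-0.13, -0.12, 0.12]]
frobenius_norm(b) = 0.38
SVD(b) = [[-0.97,  0.04,  0.23], [-0.21,  0.32,  -0.92], [-0.11,  -0.95,  -0.30]] @ diag([0.25196191443099847, 0.2165723005438938, 0.1777966037735016]) @ [[0.79, -0.00, 0.62], [0.4, 0.76, -0.51], [0.47, -0.65, -0.6]]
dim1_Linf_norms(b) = [0.18, 0.16, 0.13]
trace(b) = 0.11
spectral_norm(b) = 0.25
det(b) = -0.01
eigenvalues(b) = [(-0.25+0j), (0.18+0.08j), (0.18-0.08j)]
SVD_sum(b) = [[-0.19, 0.00, -0.15], [-0.04, 0.00, -0.03], [-0.02, 0.0, -0.02]] + [[0.00, 0.01, -0.00], [0.03, 0.05, -0.04], [-0.08, -0.16, 0.11]] + [[0.02,-0.03,-0.03], [-0.08,0.11,0.10], [-0.03,0.04,0.03]]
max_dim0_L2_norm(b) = 0.23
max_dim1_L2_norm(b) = 0.25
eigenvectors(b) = [[(0.91+0j), (-0.34+0.12j), -0.34-0.12j], [(0.17+0j), 0.02-0.61j, 0.02+0.61j], [(0.38+0j), (0.7+0j), 0.70-0.00j]]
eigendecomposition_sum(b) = [[(-0.2-0j), -0.04-0.00j, -0.10+0.00j], [-0.04-0.00j, (-0.01-0j), (-0.02+0j)], [(-0.08-0j), (-0.02-0j), -0.04+0.00j]] + [[0.02+0.01j,(0.01-0.06j),-0.04+0.00j],  [-0.03+0.02j,(0.08+0.05j),(0.02-0.07j)],  [-0.02-0.03j,(-0.05+0.1j),0.08+0.03j]] + [[0.02-0.01j, (0.01+0.06j), -0.04-0.00j], [(-0.03-0.02j), (0.08-0.05j), 0.02+0.07j], [-0.02+0.03j, (-0.05-0.1j), (0.08-0.03j)]]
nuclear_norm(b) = 0.65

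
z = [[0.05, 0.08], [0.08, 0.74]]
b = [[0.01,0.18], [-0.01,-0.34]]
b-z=[[-0.04, 0.10], [-0.09, -1.08]]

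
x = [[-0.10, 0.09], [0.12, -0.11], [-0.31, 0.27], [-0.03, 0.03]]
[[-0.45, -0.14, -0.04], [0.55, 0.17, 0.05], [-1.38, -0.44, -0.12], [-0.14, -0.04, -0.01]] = x @ [[2.82, 0.89, 0.25], [-1.89, -0.6, -0.17]]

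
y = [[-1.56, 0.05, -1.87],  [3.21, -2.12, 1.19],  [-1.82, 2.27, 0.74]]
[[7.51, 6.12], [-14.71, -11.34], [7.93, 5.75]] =y @ [[-2.68, -1.36], [1.91, 2.12], [-1.73, -2.08]]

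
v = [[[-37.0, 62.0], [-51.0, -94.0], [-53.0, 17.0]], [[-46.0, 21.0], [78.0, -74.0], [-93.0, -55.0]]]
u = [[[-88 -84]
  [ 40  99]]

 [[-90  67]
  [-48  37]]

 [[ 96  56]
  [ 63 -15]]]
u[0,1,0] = 40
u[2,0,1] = 56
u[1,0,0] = -90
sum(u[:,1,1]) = 121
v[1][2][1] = -55.0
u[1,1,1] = 37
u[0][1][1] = 99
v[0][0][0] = -37.0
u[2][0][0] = 96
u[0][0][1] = -84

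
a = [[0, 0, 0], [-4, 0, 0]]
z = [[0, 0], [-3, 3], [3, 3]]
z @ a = [[0, 0, 0], [-12, 0, 0], [-12, 0, 0]]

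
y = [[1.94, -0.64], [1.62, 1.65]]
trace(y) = 3.59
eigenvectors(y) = [[(0.08+0.53j),0.08-0.53j],  [0.85+0.00j,0.85-0.00j]]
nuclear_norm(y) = 4.24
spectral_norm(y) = 2.63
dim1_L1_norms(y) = [2.58, 3.27]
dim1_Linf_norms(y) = [1.94, 1.65]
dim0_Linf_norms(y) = [1.94, 1.65]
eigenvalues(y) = [(1.8+1.01j), (1.8-1.01j)]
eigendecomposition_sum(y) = [[0.97+0.37j, (-0.32+0.57j)], [(0.81-1.44j), (0.82+0.63j)]] + [[0.97-0.37j,-0.32-0.57j], [(0.81+1.44j),0.83-0.63j]]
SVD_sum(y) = [[1.49, 0.56], [1.96, 0.74]] + [[0.45, -1.20],[-0.34, 0.91]]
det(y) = 4.24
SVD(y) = [[-0.60,-0.8], [-0.8,0.60]] @ diag([2.6320708623748335, 1.6100630346161608]) @ [[-0.94, -0.35], [-0.35, 0.94]]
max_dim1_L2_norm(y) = 2.31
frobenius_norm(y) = 3.09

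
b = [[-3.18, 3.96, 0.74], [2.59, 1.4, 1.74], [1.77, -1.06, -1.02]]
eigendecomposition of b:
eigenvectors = [[-0.85, 0.54, -0.29], [0.23, 0.84, -0.31], [0.48, 0.01, 0.9]]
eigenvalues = [-4.65, 3.07, -1.22]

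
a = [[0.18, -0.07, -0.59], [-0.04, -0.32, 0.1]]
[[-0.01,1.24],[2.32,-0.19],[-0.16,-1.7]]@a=[[-0.05, -0.40, 0.13], [0.43, -0.10, -1.39], [0.04, 0.56, -0.08]]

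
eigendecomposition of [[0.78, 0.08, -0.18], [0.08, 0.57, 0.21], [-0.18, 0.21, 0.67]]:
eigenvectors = [[0.37, -0.69, 0.62], [-0.68, 0.24, 0.69], [0.63, 0.68, 0.38]]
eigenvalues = [0.33, 0.93, 0.76]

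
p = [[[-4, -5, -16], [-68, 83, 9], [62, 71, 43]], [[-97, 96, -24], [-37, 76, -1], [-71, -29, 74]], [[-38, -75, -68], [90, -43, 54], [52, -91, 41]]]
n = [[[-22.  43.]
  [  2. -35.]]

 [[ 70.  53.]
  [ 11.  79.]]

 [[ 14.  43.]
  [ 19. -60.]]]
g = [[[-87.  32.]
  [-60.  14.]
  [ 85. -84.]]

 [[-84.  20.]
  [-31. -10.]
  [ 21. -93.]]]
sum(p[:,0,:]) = -231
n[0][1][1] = -35.0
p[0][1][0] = -68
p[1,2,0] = -71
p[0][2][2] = 43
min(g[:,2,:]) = -93.0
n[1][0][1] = 53.0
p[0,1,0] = -68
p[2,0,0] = -38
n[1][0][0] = 70.0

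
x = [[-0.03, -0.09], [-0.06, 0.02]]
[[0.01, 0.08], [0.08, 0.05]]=x @ [[-1.2, -0.99], [0.30, -0.6]]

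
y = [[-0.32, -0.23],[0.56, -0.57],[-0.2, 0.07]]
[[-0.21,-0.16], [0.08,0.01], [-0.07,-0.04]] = y@[[0.45,  0.30], [0.3,  0.28]]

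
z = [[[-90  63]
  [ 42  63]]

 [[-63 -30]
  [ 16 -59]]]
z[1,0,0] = -63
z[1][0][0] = -63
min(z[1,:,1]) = -59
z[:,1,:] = [[42, 63], [16, -59]]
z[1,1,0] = 16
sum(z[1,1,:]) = -43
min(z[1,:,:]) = -63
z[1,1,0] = 16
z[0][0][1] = 63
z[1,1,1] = -59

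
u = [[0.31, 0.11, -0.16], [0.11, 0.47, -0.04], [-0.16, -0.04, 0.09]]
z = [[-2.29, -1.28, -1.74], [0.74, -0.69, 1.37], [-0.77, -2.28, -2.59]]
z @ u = [[-0.57, -0.78, 0.26], [-0.07, -0.3, 0.03], [-0.08, -1.05, -0.02]]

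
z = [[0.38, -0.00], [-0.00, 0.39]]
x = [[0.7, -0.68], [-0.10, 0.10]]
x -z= [[0.32,-0.68], [-0.10,-0.29]]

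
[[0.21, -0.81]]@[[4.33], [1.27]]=[[-0.12]]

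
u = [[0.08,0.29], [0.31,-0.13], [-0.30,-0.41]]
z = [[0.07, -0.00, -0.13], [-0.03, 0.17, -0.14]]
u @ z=[[-0.00, 0.05, -0.05], [0.03, -0.02, -0.02], [-0.01, -0.07, 0.10]]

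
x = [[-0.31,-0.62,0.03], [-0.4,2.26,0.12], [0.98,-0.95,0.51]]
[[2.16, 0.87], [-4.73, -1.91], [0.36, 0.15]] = x @ [[-2.05, -0.82], [-2.46, -0.99], [0.06, 0.03]]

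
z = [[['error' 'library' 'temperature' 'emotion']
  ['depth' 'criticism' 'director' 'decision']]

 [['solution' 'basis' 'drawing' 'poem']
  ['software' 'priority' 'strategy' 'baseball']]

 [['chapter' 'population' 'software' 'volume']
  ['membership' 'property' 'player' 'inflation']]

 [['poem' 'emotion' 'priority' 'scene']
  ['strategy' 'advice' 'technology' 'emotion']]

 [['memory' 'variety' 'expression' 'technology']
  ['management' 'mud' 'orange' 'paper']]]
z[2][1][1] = 'property'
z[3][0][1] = 'emotion'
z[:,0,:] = [['error', 'library', 'temperature', 'emotion'], ['solution', 'basis', 'drawing', 'poem'], ['chapter', 'population', 'software', 'volume'], ['poem', 'emotion', 'priority', 'scene'], ['memory', 'variety', 'expression', 'technology']]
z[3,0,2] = 'priority'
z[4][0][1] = 'variety'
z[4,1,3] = 'paper'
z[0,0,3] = 'emotion'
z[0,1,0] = 'depth'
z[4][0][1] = 'variety'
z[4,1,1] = 'mud'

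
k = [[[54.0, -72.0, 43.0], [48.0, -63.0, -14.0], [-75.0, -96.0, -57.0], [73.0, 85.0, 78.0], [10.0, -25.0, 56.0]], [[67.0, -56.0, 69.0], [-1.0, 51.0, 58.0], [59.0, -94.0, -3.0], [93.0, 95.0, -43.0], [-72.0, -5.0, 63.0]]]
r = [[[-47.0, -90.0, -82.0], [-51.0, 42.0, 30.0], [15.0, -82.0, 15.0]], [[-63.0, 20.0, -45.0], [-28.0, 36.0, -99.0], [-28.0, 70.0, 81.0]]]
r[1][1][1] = 36.0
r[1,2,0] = -28.0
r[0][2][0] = 15.0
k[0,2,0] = -75.0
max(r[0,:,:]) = 42.0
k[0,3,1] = 85.0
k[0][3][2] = 78.0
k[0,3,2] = 78.0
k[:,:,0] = [[54.0, 48.0, -75.0, 73.0, 10.0], [67.0, -1.0, 59.0, 93.0, -72.0]]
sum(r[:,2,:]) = 71.0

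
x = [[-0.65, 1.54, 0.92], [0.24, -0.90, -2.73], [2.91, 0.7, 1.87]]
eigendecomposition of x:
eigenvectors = [[(0.68+0j), -0.04-0.24j, -0.04+0.24j], [(-0.65+0j), 0.58-0.37j, (0.58+0.37j)], [-0.34+0.00j, -0.69+0.00j, (-0.69-0j)]]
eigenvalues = [(-2.59+0j), (1.45+1.4j), (1.45-1.4j)]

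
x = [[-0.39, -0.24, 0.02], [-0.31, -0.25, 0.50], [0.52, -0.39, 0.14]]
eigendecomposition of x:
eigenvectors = [[(-0.7+0j),-0.10-0.21j,(-0.1+0.21j)],  [-0.71+0.00j,(-0.26+0.57j),(-0.26-0.57j)],  [(0.11+0j),-0.74+0.00j,-0.74-0.00j]]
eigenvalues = [(-0.64+0j), (0.07+0.45j), (0.07-0.45j)]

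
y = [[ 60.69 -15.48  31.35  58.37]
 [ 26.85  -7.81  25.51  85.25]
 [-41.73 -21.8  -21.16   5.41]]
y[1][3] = 85.25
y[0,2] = 31.35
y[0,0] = 60.69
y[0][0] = 60.69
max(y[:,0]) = 60.69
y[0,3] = 58.37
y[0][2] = 31.35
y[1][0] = 26.85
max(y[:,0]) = 60.69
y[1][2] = 25.51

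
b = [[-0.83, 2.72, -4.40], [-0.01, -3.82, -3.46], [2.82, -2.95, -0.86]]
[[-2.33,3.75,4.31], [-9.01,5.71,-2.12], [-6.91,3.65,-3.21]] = b @ [[-0.87, 0.5, -0.32], [1.11, -0.41, 0.89], [1.38, -1.2, -0.37]]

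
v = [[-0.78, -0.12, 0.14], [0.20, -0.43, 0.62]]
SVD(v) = [[-0.92, 0.4], [0.40, 0.92]] @ diag([0.8062314233601512, 0.7756873674275383]) @ [[0.99, -0.08, 0.15],  [-0.16, -0.57, 0.81]]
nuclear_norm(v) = 1.58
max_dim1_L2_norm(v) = 0.8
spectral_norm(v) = 0.81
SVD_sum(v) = [[-0.73, 0.06, -0.11], [0.32, -0.02, 0.05]] + [[-0.05, -0.18, 0.25], [-0.12, -0.41, 0.57]]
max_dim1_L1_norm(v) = 1.25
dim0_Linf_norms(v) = [0.78, 0.43, 0.62]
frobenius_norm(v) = 1.12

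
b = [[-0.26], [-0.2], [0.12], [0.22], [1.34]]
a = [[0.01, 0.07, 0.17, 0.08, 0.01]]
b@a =[[-0.00, -0.02, -0.04, -0.02, -0.00],  [-0.00, -0.01, -0.03, -0.02, -0.00],  [0.0, 0.01, 0.02, 0.01, 0.00],  [0.00, 0.02, 0.04, 0.02, 0.0],  [0.01, 0.09, 0.23, 0.11, 0.01]]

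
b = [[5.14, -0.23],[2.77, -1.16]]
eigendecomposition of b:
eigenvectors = [[0.91,0.04],  [0.41,1.0]]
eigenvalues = [5.04, -1.06]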